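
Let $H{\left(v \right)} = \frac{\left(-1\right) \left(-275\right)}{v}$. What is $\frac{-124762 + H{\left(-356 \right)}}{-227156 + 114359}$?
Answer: $\frac{44415547}{40155732} \approx 1.1061$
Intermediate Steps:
$H{\left(v \right)} = \frac{275}{v}$
$\frac{-124762 + H{\left(-356 \right)}}{-227156 + 114359} = \frac{-124762 + \frac{275}{-356}}{-227156 + 114359} = \frac{-124762 + 275 \left(- \frac{1}{356}\right)}{-112797} = \left(-124762 - \frac{275}{356}\right) \left(- \frac{1}{112797}\right) = \left(- \frac{44415547}{356}\right) \left(- \frac{1}{112797}\right) = \frac{44415547}{40155732}$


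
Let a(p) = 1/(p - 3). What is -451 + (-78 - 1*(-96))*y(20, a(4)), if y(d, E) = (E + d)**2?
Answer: 7487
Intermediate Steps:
a(p) = 1/(-3 + p)
-451 + (-78 - 1*(-96))*y(20, a(4)) = -451 + (-78 - 1*(-96))*(1/(-3 + 4) + 20)**2 = -451 + (-78 + 96)*(1/1 + 20)**2 = -451 + 18*(1 + 20)**2 = -451 + 18*21**2 = -451 + 18*441 = -451 + 7938 = 7487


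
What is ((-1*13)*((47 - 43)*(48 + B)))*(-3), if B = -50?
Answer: -312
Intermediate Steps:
((-1*13)*((47 - 43)*(48 + B)))*(-3) = ((-1*13)*((47 - 43)*(48 - 50)))*(-3) = -52*(-2)*(-3) = -13*(-8)*(-3) = 104*(-3) = -312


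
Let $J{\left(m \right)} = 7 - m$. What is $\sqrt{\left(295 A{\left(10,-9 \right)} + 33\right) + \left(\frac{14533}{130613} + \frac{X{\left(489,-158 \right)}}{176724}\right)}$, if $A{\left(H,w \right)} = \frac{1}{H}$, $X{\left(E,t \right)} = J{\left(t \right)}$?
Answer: $\frac{\sqrt{926659851599076258279}}{3847075302} \approx 7.9128$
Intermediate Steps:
$X{\left(E,t \right)} = 7 - t$
$\sqrt{\left(295 A{\left(10,-9 \right)} + 33\right) + \left(\frac{14533}{130613} + \frac{X{\left(489,-158 \right)}}{176724}\right)} = \sqrt{\left(\frac{295}{10} + 33\right) + \left(\frac{14533}{130613} + \frac{7 - -158}{176724}\right)} = \sqrt{\left(295 \cdot \frac{1}{10} + 33\right) + \left(14533 \cdot \frac{1}{130613} + \left(7 + 158\right) \frac{1}{176724}\right)} = \sqrt{\left(\frac{59}{2} + 33\right) + \left(\frac{14533}{130613} + 165 \cdot \frac{1}{176724}\right)} = \sqrt{\frac{125}{2} + \left(\frac{14533}{130613} + \frac{55}{58908}\right)} = \sqrt{\frac{125}{2} + \frac{863293679}{7694150604}} = \sqrt{\frac{481747706429}{7694150604}} = \frac{\sqrt{926659851599076258279}}{3847075302}$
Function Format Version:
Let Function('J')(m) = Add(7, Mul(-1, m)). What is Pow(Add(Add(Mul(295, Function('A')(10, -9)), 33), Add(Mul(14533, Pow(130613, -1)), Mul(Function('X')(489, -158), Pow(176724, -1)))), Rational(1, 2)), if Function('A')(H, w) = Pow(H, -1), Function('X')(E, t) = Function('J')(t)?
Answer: Mul(Rational(1, 3847075302), Pow(926659851599076258279, Rational(1, 2))) ≈ 7.9128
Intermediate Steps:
Function('X')(E, t) = Add(7, Mul(-1, t))
Pow(Add(Add(Mul(295, Function('A')(10, -9)), 33), Add(Mul(14533, Pow(130613, -1)), Mul(Function('X')(489, -158), Pow(176724, -1)))), Rational(1, 2)) = Pow(Add(Add(Mul(295, Pow(10, -1)), 33), Add(Mul(14533, Pow(130613, -1)), Mul(Add(7, Mul(-1, -158)), Pow(176724, -1)))), Rational(1, 2)) = Pow(Add(Add(Mul(295, Rational(1, 10)), 33), Add(Mul(14533, Rational(1, 130613)), Mul(Add(7, 158), Rational(1, 176724)))), Rational(1, 2)) = Pow(Add(Add(Rational(59, 2), 33), Add(Rational(14533, 130613), Mul(165, Rational(1, 176724)))), Rational(1, 2)) = Pow(Add(Rational(125, 2), Add(Rational(14533, 130613), Rational(55, 58908))), Rational(1, 2)) = Pow(Add(Rational(125, 2), Rational(863293679, 7694150604)), Rational(1, 2)) = Pow(Rational(481747706429, 7694150604), Rational(1, 2)) = Mul(Rational(1, 3847075302), Pow(926659851599076258279, Rational(1, 2)))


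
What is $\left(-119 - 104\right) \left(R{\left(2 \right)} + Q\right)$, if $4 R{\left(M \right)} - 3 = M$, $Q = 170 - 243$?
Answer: $\frac{64001}{4} \approx 16000.0$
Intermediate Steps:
$Q = -73$
$R{\left(M \right)} = \frac{3}{4} + \frac{M}{4}$
$\left(-119 - 104\right) \left(R{\left(2 \right)} + Q\right) = \left(-119 - 104\right) \left(\left(\frac{3}{4} + \frac{1}{4} \cdot 2\right) - 73\right) = - 223 \left(\left(\frac{3}{4} + \frac{1}{2}\right) - 73\right) = - 223 \left(\frac{5}{4} - 73\right) = \left(-223\right) \left(- \frac{287}{4}\right) = \frac{64001}{4}$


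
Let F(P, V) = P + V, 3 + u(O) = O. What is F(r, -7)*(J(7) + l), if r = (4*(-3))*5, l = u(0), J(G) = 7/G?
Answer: 134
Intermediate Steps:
u(O) = -3 + O
l = -3 (l = -3 + 0 = -3)
r = -60 (r = -12*5 = -60)
F(r, -7)*(J(7) + l) = (-60 - 7)*(7/7 - 3) = -67*(7*(⅐) - 3) = -67*(1 - 3) = -67*(-2) = 134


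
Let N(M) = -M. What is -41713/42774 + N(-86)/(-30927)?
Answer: -431245505/440957166 ≈ -0.97798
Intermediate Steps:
-41713/42774 + N(-86)/(-30927) = -41713/42774 - 1*(-86)/(-30927) = -41713*1/42774 + 86*(-1/30927) = -41713/42774 - 86/30927 = -431245505/440957166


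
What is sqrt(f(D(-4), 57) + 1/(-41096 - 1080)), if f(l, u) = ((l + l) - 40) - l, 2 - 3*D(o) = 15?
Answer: I*sqrt(11089805547)/15816 ≈ 6.6583*I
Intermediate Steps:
D(o) = -13/3 (D(o) = 2/3 - 1/3*15 = 2/3 - 5 = -13/3)
f(l, u) = -40 + l (f(l, u) = (2*l - 40) - l = (-40 + 2*l) - l = -40 + l)
sqrt(f(D(-4), 57) + 1/(-41096 - 1080)) = sqrt((-40 - 13/3) + 1/(-41096 - 1080)) = sqrt(-133/3 + 1/(-42176)) = sqrt(-133/3 - 1/42176) = sqrt(-5609411/126528) = I*sqrt(11089805547)/15816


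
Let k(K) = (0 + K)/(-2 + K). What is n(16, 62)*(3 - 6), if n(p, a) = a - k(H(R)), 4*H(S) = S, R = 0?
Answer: -186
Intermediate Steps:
H(S) = S/4
k(K) = K/(-2 + K)
n(p, a) = a (n(p, a) = a - (¼)*0/(-2 + (¼)*0) = a - 0/(-2 + 0) = a - 0/(-2) = a - 0*(-1)/2 = a - 1*0 = a + 0 = a)
n(16, 62)*(3 - 6) = 62*(3 - 6) = 62*(-3) = -186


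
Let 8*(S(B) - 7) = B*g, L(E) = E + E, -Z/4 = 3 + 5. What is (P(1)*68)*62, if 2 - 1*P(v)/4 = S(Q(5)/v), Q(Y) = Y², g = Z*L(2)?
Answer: 6661280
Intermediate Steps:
Z = -32 (Z = -4*(3 + 5) = -4*8 = -32)
L(E) = 2*E
g = -128 (g = -64*2 = -32*4 = -128)
S(B) = 7 - 16*B (S(B) = 7 + (B*(-128))/8 = 7 + (-128*B)/8 = 7 - 16*B)
P(v) = -20 + 1600/v (P(v) = 8 - 4*(7 - 16*5²/v) = 8 - 4*(7 - 400/v) = 8 + (-28 + 1600/v) = -20 + 1600/v)
(P(1)*68)*62 = ((-20 + 1600/1)*68)*62 = ((-20 + 1600*1)*68)*62 = ((-20 + 1600)*68)*62 = (1580*68)*62 = 107440*62 = 6661280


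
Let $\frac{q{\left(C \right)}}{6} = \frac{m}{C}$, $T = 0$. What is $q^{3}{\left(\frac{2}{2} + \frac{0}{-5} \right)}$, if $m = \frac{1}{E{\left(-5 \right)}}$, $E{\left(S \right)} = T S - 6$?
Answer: $-1$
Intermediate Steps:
$E{\left(S \right)} = -6$ ($E{\left(S \right)} = 0 S - 6 = 0 - 6 = -6$)
$m = - \frac{1}{6}$ ($m = \frac{1}{-6} = - \frac{1}{6} \approx -0.16667$)
$q{\left(C \right)} = - \frac{1}{C}$ ($q{\left(C \right)} = 6 \left(- \frac{1}{6 C}\right) = - \frac{1}{C}$)
$q^{3}{\left(\frac{2}{2} + \frac{0}{-5} \right)} = \left(- \frac{1}{\frac{2}{2} + \frac{0}{-5}}\right)^{3} = \left(- \frac{1}{2 \cdot \frac{1}{2} + 0 \left(- \frac{1}{5}\right)}\right)^{3} = \left(- \frac{1}{1 + 0}\right)^{3} = \left(- 1^{-1}\right)^{3} = \left(\left(-1\right) 1\right)^{3} = \left(-1\right)^{3} = -1$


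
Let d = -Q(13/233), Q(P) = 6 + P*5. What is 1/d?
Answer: -233/1463 ≈ -0.15926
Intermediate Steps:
Q(P) = 6 + 5*P
d = -1463/233 (d = -(6 + 5*(13/233)) = -(6 + 65/233) = -1*1463/233 = -1463/233 ≈ -6.2790)
1/d = 1/(-1463/233) = -233/1463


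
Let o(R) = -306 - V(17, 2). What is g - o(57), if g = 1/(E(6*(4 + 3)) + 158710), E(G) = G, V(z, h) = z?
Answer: 51276897/158752 ≈ 323.00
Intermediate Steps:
o(R) = -323 (o(R) = -306 - 1*17 = -306 - 17 = -323)
g = 1/158752 (g = 1/(6*(4 + 3) + 158710) = 1/(6*7 + 158710) = 1/(42 + 158710) = 1/158752 ≈ 6.2991e-6)
g - o(57) = 1/158752 - 1*(-323) = 1/158752 + 323 = 51276897/158752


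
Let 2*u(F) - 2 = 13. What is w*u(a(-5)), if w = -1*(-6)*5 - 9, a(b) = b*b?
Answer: 315/2 ≈ 157.50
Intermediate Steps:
a(b) = b²
u(F) = 15/2 (u(F) = 1 + (½)*13 = 1 + 13/2 = 15/2)
w = 21 (w = 6*5 - 9 = 30 - 9 = 21)
w*u(a(-5)) = 21*(15/2) = 315/2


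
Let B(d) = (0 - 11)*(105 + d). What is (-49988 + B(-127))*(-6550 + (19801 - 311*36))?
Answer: -102228030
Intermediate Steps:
B(d) = -1155 - 11*d (B(d) = -11*(105 + d) = -1155 - 11*d)
(-49988 + B(-127))*(-6550 + (19801 - 311*36)) = (-49988 + (-1155 - 11*(-127)))*(-6550 + (19801 - 311*36)) = (-49988 + (-1155 + 1397))*(-6550 + (19801 - 1*11196)) = (-49988 + 242)*(-6550 + (19801 - 11196)) = -49746*(-6550 + 8605) = -49746*2055 = -102228030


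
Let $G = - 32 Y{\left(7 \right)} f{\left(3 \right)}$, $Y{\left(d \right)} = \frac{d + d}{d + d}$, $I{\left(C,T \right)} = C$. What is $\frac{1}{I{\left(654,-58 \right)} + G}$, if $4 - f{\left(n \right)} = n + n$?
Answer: $\frac{1}{718} \approx 0.0013928$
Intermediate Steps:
$f{\left(n \right)} = 4 - 2 n$ ($f{\left(n \right)} = 4 - \left(n + n\right) = 4 - 2 n$)
$Y{\left(d \right)} = 1$ ($Y{\left(d \right)} = \frac{2 d}{2 d} = 2 d \frac{1}{2 d} = 1$)
$G = 64$ ($G = \left(-32\right) 1 \left(4 - 6\right) = - 32 \left(4 - 6\right) = \left(-32\right) \left(-2\right) = 64$)
$\frac{1}{I{\left(654,-58 \right)} + G} = \frac{1}{654 + 64} = \frac{1}{718}$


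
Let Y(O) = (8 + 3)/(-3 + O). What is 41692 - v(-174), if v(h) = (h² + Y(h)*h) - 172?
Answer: 683054/59 ≈ 11577.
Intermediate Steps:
Y(O) = 11/(-3 + O)
v(h) = -172 + h² + 11*h/(-3 + h) (v(h) = (h² + (11/(-3 + h))*h) - 172 = (h² + 11*h/(-3 + h)) - 172 = -172 + h² + 11*h/(-3 + h))
41692 - v(-174) = 41692 - (11*(-174) + (-172 + (-174)²)*(-3 - 174))/(-3 - 174) = 41692 - (-1914 + (-172 + 30276)*(-177))/(-177) = 41692 - (-1)*(-1914 + 30104*(-177))/177 = 41692 - (-1)*(-1914 - 5328408)/177 = 41692 - (-1)*(-5330322)/177 = 41692 - 1*1776774/59 = 41692 - 1776774/59 = 683054/59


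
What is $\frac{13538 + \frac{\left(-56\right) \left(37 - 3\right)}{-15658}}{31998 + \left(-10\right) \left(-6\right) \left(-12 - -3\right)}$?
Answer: $\frac{7570711}{17591763} \approx 0.43036$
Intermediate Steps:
$\frac{13538 + \frac{\left(-56\right) \left(37 - 3\right)}{-15658}}{31998 + \left(-10\right) \left(-6\right) \left(-12 - -3\right)} = \frac{13538 + \left(-56\right) 34 \left(- \frac{1}{15658}\right)}{31998 + 60 \left(-12 + 3\right)} = \frac{13538 - - \frac{952}{7829}}{31998 + 60 \left(-9\right)} = \frac{13538 + \frac{952}{7829}}{31998 - 540} = \frac{105989954}{7829 \cdot 31458} = \frac{105989954}{7829} \cdot \frac{1}{31458} = \frac{7570711}{17591763}$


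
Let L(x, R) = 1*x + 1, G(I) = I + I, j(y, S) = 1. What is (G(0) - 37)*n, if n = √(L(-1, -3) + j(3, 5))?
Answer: -37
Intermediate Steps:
G(I) = 2*I
L(x, R) = 1 + x (L(x, R) = x + 1 = 1 + x)
n = 1 (n = √((1 - 1) + 1) = √(0 + 1) = √1 = 1)
(G(0) - 37)*n = (2*0 - 37)*1 = (0 - 37)*1 = -37*1 = -37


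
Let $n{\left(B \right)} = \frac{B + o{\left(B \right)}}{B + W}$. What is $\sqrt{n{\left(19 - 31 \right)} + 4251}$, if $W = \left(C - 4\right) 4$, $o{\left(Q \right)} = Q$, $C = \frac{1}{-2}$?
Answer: $\frac{\sqrt{106295}}{5} \approx 65.206$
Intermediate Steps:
$C = - \frac{1}{2} \approx -0.5$
$W = -18$ ($W = \left(- \frac{1}{2} - 4\right) 4 = \left(- \frac{9}{2}\right) 4 = -18$)
$n{\left(B \right)} = \frac{2 B}{-18 + B}$ ($n{\left(B \right)} = \frac{B + B}{B - 18} = \frac{2 B}{-18 + B}$)
$\sqrt{n{\left(19 - 31 \right)} + 4251} = \sqrt{\frac{2 \left(19 - 31\right)}{-18 + \left(19 - 31\right)} + 4251} = \sqrt{2 \left(-12\right) \frac{1}{-18 - 12} + 4251} = \sqrt{2 \left(-12\right) \frac{1}{-30} + 4251} = \sqrt{2 \left(-12\right) \left(- \frac{1}{30}\right) + 4251} = \sqrt{\frac{4}{5} + 4251} = \sqrt{\frac{21259}{5}} = \frac{\sqrt{106295}}{5}$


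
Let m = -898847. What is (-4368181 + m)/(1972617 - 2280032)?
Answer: 5267028/307415 ≈ 17.133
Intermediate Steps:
(-4368181 + m)/(1972617 - 2280032) = (-4368181 - 898847)/(1972617 - 2280032) = -5267028/(-307415) = -5267028*(-1/307415) = 5267028/307415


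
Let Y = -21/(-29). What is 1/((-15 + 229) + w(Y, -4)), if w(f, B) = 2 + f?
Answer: 29/6285 ≈ 0.0046142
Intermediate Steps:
Y = 21/29 (Y = -21*(-1/29) = 21/29 ≈ 0.72414)
1/((-15 + 229) + w(Y, -4)) = 1/((-15 + 229) + (2 + 21/29)) = 1/(214 + 79/29) = 1/(6285/29) = 29/6285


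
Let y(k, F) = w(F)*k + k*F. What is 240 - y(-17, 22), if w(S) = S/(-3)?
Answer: 1468/3 ≈ 489.33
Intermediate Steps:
w(S) = -S/3 (w(S) = S*(-⅓) = -S/3)
y(k, F) = 2*F*k/3 (y(k, F) = (-F/3)*k + k*F = -F*k/3 + F*k = 2*F*k/3)
240 - y(-17, 22) = 240 - 2*22*(-17)/3 = 240 - 1*(-748/3) = 240 + 748/3 = 1468/3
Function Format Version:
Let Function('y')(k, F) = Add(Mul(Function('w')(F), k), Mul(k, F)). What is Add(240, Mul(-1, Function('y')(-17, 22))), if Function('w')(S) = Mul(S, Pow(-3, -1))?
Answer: Rational(1468, 3) ≈ 489.33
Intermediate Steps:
Function('w')(S) = Mul(Rational(-1, 3), S) (Function('w')(S) = Mul(S, Rational(-1, 3)) = Mul(Rational(-1, 3), S))
Function('y')(k, F) = Mul(Rational(2, 3), F, k) (Function('y')(k, F) = Add(Mul(Mul(Rational(-1, 3), F), k), Mul(k, F)) = Add(Mul(Rational(-1, 3), F, k), Mul(F, k)) = Mul(Rational(2, 3), F, k))
Add(240, Mul(-1, Function('y')(-17, 22))) = Add(240, Mul(-1, Mul(Rational(2, 3), 22, -17))) = Add(240, Mul(-1, Rational(-748, 3))) = Add(240, Rational(748, 3)) = Rational(1468, 3)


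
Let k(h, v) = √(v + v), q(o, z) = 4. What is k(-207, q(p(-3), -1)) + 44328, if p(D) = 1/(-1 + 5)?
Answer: 44328 + 2*√2 ≈ 44331.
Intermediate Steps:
p(D) = ¼ (p(D) = 1/4 = ¼)
k(h, v) = √2*√v (k(h, v) = √(2*v) = √2*√v)
k(-207, q(p(-3), -1)) + 44328 = √2*√4 + 44328 = √2*2 + 44328 = 2*√2 + 44328 = 44328 + 2*√2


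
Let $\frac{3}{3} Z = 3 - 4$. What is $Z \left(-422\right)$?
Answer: $422$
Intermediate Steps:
$Z = -1$ ($Z = 3 - 4 = -1$)
$Z \left(-422\right) = \left(-1\right) \left(-422\right) = 422$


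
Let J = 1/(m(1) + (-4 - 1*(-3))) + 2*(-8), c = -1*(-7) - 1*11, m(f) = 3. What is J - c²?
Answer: -63/2 ≈ -31.500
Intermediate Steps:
c = -4 (c = 7 - 11 = -4)
J = -31/2 (J = 1/(3 + (-4 - 1*(-3))) + 2*(-8) = 1/(3 + (-4 + 3)) - 16 = 1/(3 - 1) - 16 = 1/2 - 16 = ½ - 16 = -31/2 ≈ -15.500)
J - c² = -31/2 - 1*(-4)² = -31/2 - 1*16 = -31/2 - 16 = -63/2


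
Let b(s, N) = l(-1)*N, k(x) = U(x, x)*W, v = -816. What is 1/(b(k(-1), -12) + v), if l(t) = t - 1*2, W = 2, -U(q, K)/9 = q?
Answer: -1/780 ≈ -0.0012821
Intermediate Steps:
U(q, K) = -9*q
l(t) = -2 + t (l(t) = t - 2 = -2 + t)
k(x) = -18*x (k(x) = -9*x*2 = -18*x)
b(s, N) = -3*N (b(s, N) = (-2 - 1)*N = -3*N)
1/(b(k(-1), -12) + v) = 1/(-3*(-12) - 816) = 1/(36 - 816) = 1/(-780) = -1/780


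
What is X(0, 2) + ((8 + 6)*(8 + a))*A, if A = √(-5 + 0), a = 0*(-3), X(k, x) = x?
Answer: 2 + 112*I*√5 ≈ 2.0 + 250.44*I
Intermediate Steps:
a = 0
A = I*√5 (A = √(-5) = I*√5 ≈ 2.2361*I)
X(0, 2) + ((8 + 6)*(8 + a))*A = 2 + ((8 + 6)*(8 + 0))*(I*√5) = 2 + (14*8)*(I*√5) = 2 + 112*(I*√5) = 2 + 112*I*√5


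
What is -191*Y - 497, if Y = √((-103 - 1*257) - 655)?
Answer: -497 - 191*I*√1015 ≈ -497.0 - 6085.1*I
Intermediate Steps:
Y = I*√1015 (Y = √((-103 - 257) - 655) = √(-360 - 655) = √(-1015) = I*√1015 ≈ 31.859*I)
-191*Y - 497 = -191*I*√1015 - 497 = -497 - 191*I*√1015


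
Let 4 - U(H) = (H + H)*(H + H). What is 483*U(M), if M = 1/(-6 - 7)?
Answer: 324576/169 ≈ 1920.6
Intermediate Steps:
M = -1/13 (M = 1/(-13) = -1/13 ≈ -0.076923)
U(H) = 4 - 4*H² (U(H) = 4 - (H + H)*(H + H) = 4 - 2*H*2*H = 4 - 4*H²)
483*U(M) = 483*(4 - 4*(-1/13)²) = 483*(4 - 4*1/169) = 483*(4 - 4/169) = 483*(672/169) = 324576/169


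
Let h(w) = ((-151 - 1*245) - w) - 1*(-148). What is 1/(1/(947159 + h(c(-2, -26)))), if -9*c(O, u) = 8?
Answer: 8522207/9 ≈ 9.4691e+5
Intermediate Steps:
c(O, u) = -8/9 (c(O, u) = -⅑*8 = -8/9)
h(w) = -248 - w (h(w) = ((-151 - 245) - w) + 148 = (-396 - w) + 148 = -248 - w)
1/(1/(947159 + h(c(-2, -26)))) = 1/(1/(947159 + (-248 - 1*(-8/9)))) = 1/(1/(947159 + (-248 + 8/9))) = 1/(1/(947159 - 2224/9)) = 1/(1/(8522207/9)) = 1/(9/8522207) = 8522207/9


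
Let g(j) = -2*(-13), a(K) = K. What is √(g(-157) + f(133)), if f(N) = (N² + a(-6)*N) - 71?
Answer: √16846 ≈ 129.79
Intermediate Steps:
f(N) = -71 + N² - 6*N (f(N) = (N² - 6*N) - 71 = -71 + N² - 6*N)
g(j) = 26
√(g(-157) + f(133)) = √(26 + (-71 + 133² - 6*133)) = √(26 + (-71 + 17689 - 798)) = √(26 + 16820) = √16846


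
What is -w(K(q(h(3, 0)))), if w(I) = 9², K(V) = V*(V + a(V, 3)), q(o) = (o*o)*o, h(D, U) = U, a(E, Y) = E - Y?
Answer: -81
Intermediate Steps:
q(o) = o³ (q(o) = o²*o = o³)
K(V) = V*(-3 + 2*V) (K(V) = V*(V + (V - 1*3)) = V*(V + (V - 3)) = V*(V + (-3 + V)) = V*(-3 + 2*V))
w(I) = 81
-w(K(q(h(3, 0)))) = -1*81 = -81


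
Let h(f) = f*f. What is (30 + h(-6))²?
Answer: 4356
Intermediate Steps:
h(f) = f²
(30 + h(-6))² = (30 + (-6)²)² = (30 + 36)² = 66² = 4356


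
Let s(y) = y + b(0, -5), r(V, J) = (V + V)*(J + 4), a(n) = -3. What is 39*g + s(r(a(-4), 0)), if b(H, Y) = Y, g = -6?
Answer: -263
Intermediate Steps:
r(V, J) = 2*V*(4 + J) (r(V, J) = (2*V)*(4 + J) = 2*V*(4 + J))
s(y) = -5 + y (s(y) = y - 5 = -5 + y)
39*g + s(r(a(-4), 0)) = 39*(-6) + (-5 + 2*(-3)*(4 + 0)) = -234 + (-5 + 2*(-3)*4) = -234 + (-5 - 24) = -234 - 29 = -263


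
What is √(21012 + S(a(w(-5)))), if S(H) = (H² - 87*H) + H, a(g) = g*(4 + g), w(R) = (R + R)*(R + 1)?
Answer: 2*√741813 ≈ 1722.6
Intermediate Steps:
w(R) = 2*R*(1 + R) (w(R) = (2*R)*(1 + R) = 2*R*(1 + R))
S(H) = H² - 86*H
√(21012 + S(a(w(-5)))) = √(21012 + ((2*(-5)*(1 - 5))*(4 + 2*(-5)*(1 - 5)))*(-86 + (2*(-5)*(1 - 5))*(4 + 2*(-5)*(1 - 5)))) = √(21012 + ((2*(-5)*(-4))*(4 + 2*(-5)*(-4)))*(-86 + (2*(-5)*(-4))*(4 + 2*(-5)*(-4)))) = √(21012 + (40*(4 + 40))*(-86 + 40*(4 + 40))) = √(21012 + (40*44)*(-86 + 40*44)) = √(21012 + 1760*(-86 + 1760)) = √(21012 + 1760*1674) = √(21012 + 2946240) = √2967252 = 2*√741813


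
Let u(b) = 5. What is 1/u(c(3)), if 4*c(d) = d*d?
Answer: ⅕ ≈ 0.20000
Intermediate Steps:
c(d) = d²/4 (c(d) = (d*d)/4 = d²/4)
1/u(c(3)) = 1/5 = ⅕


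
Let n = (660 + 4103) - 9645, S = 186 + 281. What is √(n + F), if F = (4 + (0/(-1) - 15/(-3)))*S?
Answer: I*√679 ≈ 26.058*I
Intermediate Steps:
S = 467
n = -4882 (n = 4763 - 9645 = -4882)
F = 4203 (F = (4 + (0/(-1) - 15/(-3)))*467 = (4 + (0*(-1) - 15*(-⅓)))*467 = (4 + (0 + 5))*467 = (4 + 5)*467 = 9*467 = 4203)
√(n + F) = √(-4882 + 4203) = √(-679) = I*√679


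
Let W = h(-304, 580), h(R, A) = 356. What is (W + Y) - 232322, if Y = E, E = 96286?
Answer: -135680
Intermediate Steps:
Y = 96286
W = 356
(W + Y) - 232322 = (356 + 96286) - 232322 = 96642 - 232322 = -135680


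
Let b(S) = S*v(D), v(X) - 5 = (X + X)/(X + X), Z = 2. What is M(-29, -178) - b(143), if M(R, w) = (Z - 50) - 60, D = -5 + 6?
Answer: -966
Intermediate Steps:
D = 1
v(X) = 6 (v(X) = 5 + (X + X)/(X + X) = 5 + (2*X)/((2*X)) = 5 + (2*X)*(1/(2*X)) = 5 + 1 = 6)
b(S) = 6*S (b(S) = S*6 = 6*S)
M(R, w) = -108 (M(R, w) = (2 - 50) - 60 = -48 - 60 = -108)
M(-29, -178) - b(143) = -108 - 6*143 = -108 - 1*858 = -108 - 858 = -966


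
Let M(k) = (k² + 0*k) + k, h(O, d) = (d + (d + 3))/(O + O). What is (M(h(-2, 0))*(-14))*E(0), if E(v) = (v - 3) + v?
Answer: -63/8 ≈ -7.8750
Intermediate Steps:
E(v) = -3 + 2*v (E(v) = (-3 + v) + v = -3 + 2*v)
h(O, d) = (3 + 2*d)/(2*O) (h(O, d) = (d + (3 + d))/((2*O)) = (3 + 2*d)*(1/(2*O)) = (3 + 2*d)/(2*O))
M(k) = k + k² (M(k) = (k² + 0) + k = k² + k = k + k²)
(M(h(-2, 0))*(-14))*E(0) = ((((3/2 + 0)/(-2))*(1 + (3/2 + 0)/(-2)))*(-14))*(-3 + 2*0) = (((-½*3/2)*(1 - ½*3/2))*(-14))*(-3 + 0) = (-3*(1 - ¾)/4*(-14))*(-3) = (-¾*¼*(-14))*(-3) = -3/16*(-14)*(-3) = (21/8)*(-3) = -63/8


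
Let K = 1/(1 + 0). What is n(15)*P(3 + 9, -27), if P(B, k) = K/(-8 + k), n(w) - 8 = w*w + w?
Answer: -248/35 ≈ -7.0857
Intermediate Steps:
K = 1 (K = 1/1 = 1)
n(w) = 8 + w + w² (n(w) = 8 + (w*w + w) = 8 + (w² + w) = 8 + (w + w²) = 8 + w + w²)
P(B, k) = 1/(-8 + k)
n(15)*P(3 + 9, -27) = (8 + 15 + 15²)/(-8 - 27) = (8 + 15 + 225)/(-35) = 248*(-1/35) = -248/35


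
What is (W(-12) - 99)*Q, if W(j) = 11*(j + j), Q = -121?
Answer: 43923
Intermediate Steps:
W(j) = 22*j (W(j) = 11*(2*j) = 22*j)
(W(-12) - 99)*Q = (22*(-12) - 99)*(-121) = (-264 - 99)*(-121) = -363*(-121) = 43923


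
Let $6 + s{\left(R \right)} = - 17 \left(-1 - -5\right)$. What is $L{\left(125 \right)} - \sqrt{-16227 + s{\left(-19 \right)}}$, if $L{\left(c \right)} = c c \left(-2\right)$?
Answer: $-31250 - i \sqrt{16301} \approx -31250.0 - 127.68 i$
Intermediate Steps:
$s{\left(R \right)} = -74$ ($s{\left(R \right)} = -6 - 17 \left(-1 - -5\right) = -6 - 17 \left(-1 + 5\right) = -6 - 68 = -74$)
$L{\left(c \right)} = - 2 c^{2}$ ($L{\left(c \right)} = c^{2} \left(-2\right) = - 2 c^{2}$)
$L{\left(125 \right)} - \sqrt{-16227 + s{\left(-19 \right)}} = - 2 \cdot 125^{2} - \sqrt{-16227 - 74} = \left(-2\right) 15625 - \sqrt{-16301} = -31250 - i \sqrt{16301}$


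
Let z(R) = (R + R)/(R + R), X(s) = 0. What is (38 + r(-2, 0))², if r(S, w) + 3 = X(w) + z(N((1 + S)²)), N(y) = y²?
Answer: 1296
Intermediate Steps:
z(R) = 1 (z(R) = (2*R)/((2*R)) = (2*R)*(1/(2*R)) = 1)
r(S, w) = -2 (r(S, w) = -3 + (0 + 1) = -3 + 1 = -2)
(38 + r(-2, 0))² = (38 - 2)² = 36² = 1296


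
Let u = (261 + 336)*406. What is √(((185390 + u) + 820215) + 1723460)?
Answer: √2971447 ≈ 1723.8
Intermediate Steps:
u = 242382 (u = 597*406 = 242382)
√(((185390 + u) + 820215) + 1723460) = √(((185390 + 242382) + 820215) + 1723460) = √((427772 + 820215) + 1723460) = √(1247987 + 1723460) = √2971447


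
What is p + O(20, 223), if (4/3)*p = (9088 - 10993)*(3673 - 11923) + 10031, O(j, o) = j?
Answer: 47178923/4 ≈ 1.1795e+7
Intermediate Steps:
p = 47178843/4 (p = 3*((9088 - 10993)*(3673 - 11923) + 10031)/4 = 3*(-1905*(-8250) + 10031)/4 = 3*(15716250 + 10031)/4 = (3/4)*15726281 = 47178843/4 ≈ 1.1795e+7)
p + O(20, 223) = 47178843/4 + 20 = 47178923/4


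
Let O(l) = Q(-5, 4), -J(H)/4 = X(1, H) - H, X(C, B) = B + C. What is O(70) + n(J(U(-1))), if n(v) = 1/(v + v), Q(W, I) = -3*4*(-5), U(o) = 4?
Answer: 479/8 ≈ 59.875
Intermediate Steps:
J(H) = -4 (J(H) = -4*((H + 1) - H) = -4*((1 + H) - H) = -4*1 = -4)
Q(W, I) = 60 (Q(W, I) = -12*(-5) = 60)
O(l) = 60
n(v) = 1/(2*v)
O(70) + n(J(U(-1))) = 60 + (½)/(-4) = 60 + (½)*(-¼) = 60 - ⅛ = 479/8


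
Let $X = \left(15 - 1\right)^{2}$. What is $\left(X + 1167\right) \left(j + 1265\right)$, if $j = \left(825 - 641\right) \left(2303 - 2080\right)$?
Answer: $57650811$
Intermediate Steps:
$j = 41032$ ($j = 184 \cdot 223 = 41032$)
$X = 196$ ($X = 14^{2} = 196$)
$\left(X + 1167\right) \left(j + 1265\right) = \left(196 + 1167\right) \left(41032 + 1265\right) = 1363 \cdot 42297 = 57650811$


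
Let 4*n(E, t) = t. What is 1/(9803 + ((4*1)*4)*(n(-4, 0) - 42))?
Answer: 1/9131 ≈ 0.00010952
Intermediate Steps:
n(E, t) = t/4
1/(9803 + ((4*1)*4)*(n(-4, 0) - 42)) = 1/(9803 + ((4*1)*4)*((1/4)*0 - 42)) = 1/(9803 + (4*4)*(0 - 42)) = 1/(9803 + 16*(-42)) = 1/(9803 - 672) = 1/9131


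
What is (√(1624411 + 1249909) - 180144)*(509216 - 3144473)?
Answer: 474725737008 - 10541028*√179645 ≈ 4.7026e+11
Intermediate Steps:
(√(1624411 + 1249909) - 180144)*(509216 - 3144473) = (√2874320 - 180144)*(-2635257) = (4*√179645 - 180144)*(-2635257) = (-180144 + 4*√179645)*(-2635257) = 474725737008 - 10541028*√179645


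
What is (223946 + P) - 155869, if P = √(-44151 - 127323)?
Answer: 68077 + I*√171474 ≈ 68077.0 + 414.09*I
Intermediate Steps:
P = I*√171474 (P = √(-171474) = I*√171474 ≈ 414.09*I)
(223946 + P) - 155869 = (223946 + I*√171474) - 155869 = 68077 + I*√171474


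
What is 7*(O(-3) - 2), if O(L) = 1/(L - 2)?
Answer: -77/5 ≈ -15.400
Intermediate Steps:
O(L) = 1/(-2 + L)
7*(O(-3) - 2) = 7*(1/(-2 - 3) - 2) = 7*(1/(-5) - 2) = 7*(-1/5 - 2) = 7*(-11/5) = -77/5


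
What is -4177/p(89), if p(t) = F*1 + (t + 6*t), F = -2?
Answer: -4177/621 ≈ -6.7262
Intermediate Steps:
p(t) = -2 + 7*t (p(t) = -2*1 + (t + 6*t) = -2 + 7*t)
-4177/p(89) = -4177/(-2 + 7*89) = -4177/(-2 + 623) = -4177/621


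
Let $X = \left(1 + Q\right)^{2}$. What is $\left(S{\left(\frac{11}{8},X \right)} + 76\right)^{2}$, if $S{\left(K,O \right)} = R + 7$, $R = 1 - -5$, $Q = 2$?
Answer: $7921$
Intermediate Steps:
$R = 6$ ($R = 1 + 5 = 6$)
$X = 9$ ($X = \left(1 + 2\right)^{2} = 3^{2} = 9$)
$S{\left(K,O \right)} = 13$ ($S{\left(K,O \right)} = 6 + 7 = 13$)
$\left(S{\left(\frac{11}{8},X \right)} + 76\right)^{2} = \left(13 + 76\right)^{2} = 89^{2} = 7921$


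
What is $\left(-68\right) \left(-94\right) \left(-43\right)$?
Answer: $-274856$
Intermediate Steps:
$\left(-68\right) \left(-94\right) \left(-43\right) = 6392 \left(-43\right) = -274856$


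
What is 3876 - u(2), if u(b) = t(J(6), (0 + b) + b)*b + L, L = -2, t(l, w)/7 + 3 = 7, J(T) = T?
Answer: 3822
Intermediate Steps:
t(l, w) = 28 (t(l, w) = -21 + 7*7 = -21 + 49 = 28)
u(b) = -2 + 28*b (u(b) = 28*b - 2 = -2 + 28*b)
3876 - u(2) = 3876 - (-2 + 28*2) = 3876 - (-2 + 56) = 3876 - 1*54 = 3876 - 54 = 3822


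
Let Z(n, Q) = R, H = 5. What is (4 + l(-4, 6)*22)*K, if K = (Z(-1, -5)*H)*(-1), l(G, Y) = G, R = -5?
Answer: -2100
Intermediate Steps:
Z(n, Q) = -5
K = 25 (K = -5*5*(-1) = -25*(-1) = 25)
(4 + l(-4, 6)*22)*K = (4 - 4*22)*25 = (4 - 88)*25 = -84*25 = -2100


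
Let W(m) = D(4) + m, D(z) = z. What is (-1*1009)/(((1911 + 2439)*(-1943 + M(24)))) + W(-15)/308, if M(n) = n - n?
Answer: -4211899/118328700 ≈ -0.035595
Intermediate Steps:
M(n) = 0
W(m) = 4 + m
(-1*1009)/(((1911 + 2439)*(-1943 + M(24)))) + W(-15)/308 = (-1*1009)/(((1911 + 2439)*(-1943 + 0))) + (4 - 15)/308 = -1009/(4350*(-1943)) - 11*1/308 = -1009/(-8452050) - 1/28 = -1009*(-1/8452050) - 1/28 = 1009/8452050 - 1/28 = -4211899/118328700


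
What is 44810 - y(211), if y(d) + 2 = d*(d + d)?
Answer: -44230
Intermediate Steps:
y(d) = -2 + 2*d² (y(d) = -2 + d*(d + d) = -2 + d*(2*d) = -2 + 2*d²)
44810 - y(211) = 44810 - (-2 + 2*211²) = 44810 - (-2 + 2*44521) = 44810 - (-2 + 89042) = 44810 - 1*89040 = 44810 - 89040 = -44230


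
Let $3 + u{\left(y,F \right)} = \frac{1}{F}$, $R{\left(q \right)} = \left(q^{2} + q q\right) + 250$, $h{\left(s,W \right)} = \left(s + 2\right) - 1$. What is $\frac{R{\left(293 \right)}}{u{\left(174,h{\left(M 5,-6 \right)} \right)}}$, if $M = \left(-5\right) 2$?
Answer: $- \frac{2106363}{37} \approx -56929.0$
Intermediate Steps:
$M = -10$
$h{\left(s,W \right)} = 1 + s$ ($h{\left(s,W \right)} = \left(2 + s\right) - 1 = 1 + s$)
$R{\left(q \right)} = 250 + 2 q^{2}$ ($R{\left(q \right)} = \left(q^{2} + q^{2}\right) + 250 = 2 q^{2} + 250 = 250 + 2 q^{2}$)
$u{\left(y,F \right)} = -3 + \frac{1}{F}$
$\frac{R{\left(293 \right)}}{u{\left(174,h{\left(M 5,-6 \right)} \right)}} = \frac{250 + 2 \cdot 293^{2}}{-3 + \frac{1}{1 - 50}} = \frac{250 + 2 \cdot 85849}{-3 + \frac{1}{1 - 50}} = \frac{250 + 171698}{-3 + \frac{1}{-49}} = \frac{171948}{-3 - \frac{1}{49}} = \frac{171948}{- \frac{148}{49}} = 171948 \left(- \frac{49}{148}\right) = - \frac{2106363}{37}$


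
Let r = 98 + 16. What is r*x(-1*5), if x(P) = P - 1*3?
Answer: -912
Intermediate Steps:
x(P) = -3 + P (x(P) = P - 3 = -3 + P)
r = 114
r*x(-1*5) = 114*(-3 - 1*5) = 114*(-3 - 5) = 114*(-8) = -912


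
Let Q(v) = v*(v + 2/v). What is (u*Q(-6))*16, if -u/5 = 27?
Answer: -82080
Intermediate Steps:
u = -135 (u = -5*27 = -135)
(u*Q(-6))*16 = -135*(2 + (-6)²)*16 = -135*(2 + 36)*16 = -135*38*16 = -5130*16 = -82080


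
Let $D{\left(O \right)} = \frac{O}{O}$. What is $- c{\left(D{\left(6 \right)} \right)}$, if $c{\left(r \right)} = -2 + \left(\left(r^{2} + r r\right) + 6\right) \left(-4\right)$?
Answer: $34$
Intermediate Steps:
$D{\left(O \right)} = 1$
$c{\left(r \right)} = -26 - 8 r^{2}$ ($c{\left(r \right)} = -2 + \left(\left(r^{2} + r^{2}\right) + 6\right) \left(-4\right) = -2 + \left(2 r^{2} + 6\right) \left(-4\right) = -2 + \left(6 + 2 r^{2}\right) \left(-4\right) = -2 - \left(24 + 8 r^{2}\right) = -26 - 8 r^{2}$)
$- c{\left(D{\left(6 \right)} \right)} = - (-26 - 8 \cdot 1^{2}) = - (-26 - 8) = \left(-1\right) \left(-34\right) = 34$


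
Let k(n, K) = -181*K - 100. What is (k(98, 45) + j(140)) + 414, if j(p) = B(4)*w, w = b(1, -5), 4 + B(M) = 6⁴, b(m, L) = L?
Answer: -14291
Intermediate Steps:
B(M) = 1292 (B(M) = -4 + 6⁴ = -4 + 1296 = 1292)
w = -5
j(p) = -6460 (j(p) = 1292*(-5) = -6460)
k(n, K) = -100 - 181*K
(k(98, 45) + j(140)) + 414 = ((-100 - 181*45) - 6460) + 414 = ((-100 - 8145) - 6460) + 414 = (-8245 - 6460) + 414 = -14705 + 414 = -14291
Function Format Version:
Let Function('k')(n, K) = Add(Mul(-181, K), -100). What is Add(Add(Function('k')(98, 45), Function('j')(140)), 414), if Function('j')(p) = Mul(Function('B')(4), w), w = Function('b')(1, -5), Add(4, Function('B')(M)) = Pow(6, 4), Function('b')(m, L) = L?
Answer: -14291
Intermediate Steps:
Function('B')(M) = 1292 (Function('B')(M) = Add(-4, Pow(6, 4)) = Add(-4, 1296) = 1292)
w = -5
Function('j')(p) = -6460 (Function('j')(p) = Mul(1292, -5) = -6460)
Function('k')(n, K) = Add(-100, Mul(-181, K))
Add(Add(Function('k')(98, 45), Function('j')(140)), 414) = Add(Add(Add(-100, Mul(-181, 45)), -6460), 414) = Add(Add(Add(-100, -8145), -6460), 414) = Add(Add(-8245, -6460), 414) = Add(-14705, 414) = -14291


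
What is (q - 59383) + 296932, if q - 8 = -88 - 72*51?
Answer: 233797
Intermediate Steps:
q = -3752 (q = 8 + (-88 - 72*51) = 8 + (-88 - 3672) = 8 - 3760 = -3752)
(q - 59383) + 296932 = (-3752 - 59383) + 296932 = -63135 + 296932 = 233797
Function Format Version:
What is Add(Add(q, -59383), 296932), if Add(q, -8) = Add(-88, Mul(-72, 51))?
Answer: 233797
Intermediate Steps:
q = -3752 (q = Add(8, Add(-88, Mul(-72, 51))) = Add(8, Add(-88, -3672)) = Add(8, -3760) = -3752)
Add(Add(q, -59383), 296932) = Add(Add(-3752, -59383), 296932) = Add(-63135, 296932) = 233797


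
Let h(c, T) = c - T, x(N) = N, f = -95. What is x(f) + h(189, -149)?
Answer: 243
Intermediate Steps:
x(f) + h(189, -149) = -95 + (189 - 1*(-149)) = -95 + (189 + 149) = -95 + 338 = 243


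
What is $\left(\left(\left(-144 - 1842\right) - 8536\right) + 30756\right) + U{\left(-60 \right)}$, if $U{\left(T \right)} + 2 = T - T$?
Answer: $20232$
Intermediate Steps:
$U{\left(T \right)} = -2$ ($U{\left(T \right)} = -2 + \left(T - T\right) = -2 + 0 = -2$)
$\left(\left(\left(-144 - 1842\right) - 8536\right) + 30756\right) + U{\left(-60 \right)} = \left(\left(\left(-144 - 1842\right) - 8536\right) + 30756\right) - 2 = \left(\left(-1986 - 8536\right) + 30756\right) - 2 = \left(-10522 + 30756\right) - 2 = 20234 - 2 = 20232$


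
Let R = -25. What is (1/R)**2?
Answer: 1/625 ≈ 0.0016000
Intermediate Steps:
(1/R)**2 = (1/(-25))**2 = (-1/25)**2 = 1/625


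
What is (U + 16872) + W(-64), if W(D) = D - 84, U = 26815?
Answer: 43539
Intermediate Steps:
W(D) = -84 + D
(U + 16872) + W(-64) = (26815 + 16872) + (-84 - 64) = 43687 - 148 = 43539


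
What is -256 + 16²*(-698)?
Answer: -178944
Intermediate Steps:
-256 + 16²*(-698) = -256 + 256*(-698) = -256 - 178688 = -178944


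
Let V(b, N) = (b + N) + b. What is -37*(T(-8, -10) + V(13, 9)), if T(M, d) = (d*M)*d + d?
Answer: 28675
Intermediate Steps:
V(b, N) = N + 2*b (V(b, N) = (N + b) + b = N + 2*b)
T(M, d) = d + M*d² (T(M, d) = (M*d)*d + d = M*d² + d = d + M*d²)
-37*(T(-8, -10) + V(13, 9)) = -37*(-10*(1 - 8*(-10)) + (9 + 2*13)) = -37*(-10*(1 + 80) + (9 + 26)) = -37*(-10*81 + 35) = -37*(-810 + 35) = -37*(-775) = 28675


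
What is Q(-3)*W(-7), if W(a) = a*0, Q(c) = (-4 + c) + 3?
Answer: 0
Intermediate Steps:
Q(c) = -1 + c
W(a) = 0
Q(-3)*W(-7) = (-1 - 3)*0 = -4*0 = 0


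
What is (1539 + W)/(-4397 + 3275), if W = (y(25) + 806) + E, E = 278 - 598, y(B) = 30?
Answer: -685/374 ≈ -1.8316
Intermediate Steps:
E = -320
W = 516 (W = (30 + 806) - 320 = 836 - 320 = 516)
(1539 + W)/(-4397 + 3275) = (1539 + 516)/(-4397 + 3275) = 2055/(-1122) = 2055*(-1/1122) = -685/374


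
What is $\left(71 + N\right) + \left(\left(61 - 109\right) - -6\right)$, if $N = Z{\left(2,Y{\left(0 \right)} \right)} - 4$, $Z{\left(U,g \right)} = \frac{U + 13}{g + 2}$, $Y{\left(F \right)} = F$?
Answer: $\frac{65}{2} \approx 32.5$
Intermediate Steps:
$Z{\left(U,g \right)} = \frac{13 + U}{2 + g}$
$N = \frac{7}{2}$ ($N = \frac{13 + 2}{2 + 0} - 4 = \frac{1}{2} \cdot 15 - 4 = \frac{15}{2} - 4 = \frac{7}{2} \approx 3.5$)
$\left(71 + N\right) + \left(\left(61 - 109\right) - -6\right) = \left(71 + \frac{7}{2}\right) + \left(\left(61 - 109\right) - -6\right) = \frac{149}{2} + \left(-48 + 6\right) = \frac{149}{2} - 42 = \frac{65}{2}$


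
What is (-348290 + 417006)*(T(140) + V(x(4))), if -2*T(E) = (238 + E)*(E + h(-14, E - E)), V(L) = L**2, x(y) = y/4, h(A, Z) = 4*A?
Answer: -1090866500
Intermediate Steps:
x(y) = y/4 (x(y) = y*(1/4) = y/4)
T(E) = -(-56 + E)*(238 + E)/2 (T(E) = -(238 + E)*(E + 4*(-14))/2 = -(238 + E)*(E - 56)/2 = -(238 + E)*(-56 + E)/2 = -(-56 + E)*(238 + E)/2)
(-348290 + 417006)*(T(140) + V(x(4))) = (-348290 + 417006)*((6664 - 91*140 - 1/2*140**2) + ((1/4)*4)**2) = 68716*((6664 - 12740 - 1/2*19600) + 1**2) = 68716*((6664 - 12740 - 9800) + 1) = 68716*(-15876 + 1) = 68716*(-15875) = -1090866500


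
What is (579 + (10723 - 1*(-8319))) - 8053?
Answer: 11568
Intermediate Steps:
(579 + (10723 - 1*(-8319))) - 8053 = (579 + (10723 + 8319)) - 8053 = (579 + 19042) - 8053 = 19621 - 8053 = 11568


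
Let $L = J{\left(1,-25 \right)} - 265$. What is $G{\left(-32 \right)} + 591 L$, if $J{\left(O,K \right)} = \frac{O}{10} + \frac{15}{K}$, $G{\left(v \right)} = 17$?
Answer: $- \frac{313787}{2} \approx -1.5689 \cdot 10^{5}$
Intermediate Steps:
$J{\left(O,K \right)} = \frac{15}{K} + \frac{O}{10}$ ($J{\left(O,K \right)} = O \frac{1}{10} + \frac{15}{K} = \frac{O}{10} + \frac{15}{K} = \frac{15}{K} + \frac{O}{10}$)
$L = - \frac{531}{2}$ ($L = \left(\frac{15}{-25} + \frac{1}{10} \cdot 1\right) - 265 = \left(15 \left(- \frac{1}{25}\right) + \frac{1}{10}\right) - 265 = \left(- \frac{3}{5} + \frac{1}{10}\right) - 265 = - \frac{1}{2} - 265 = - \frac{531}{2} \approx -265.5$)
$G{\left(-32 \right)} + 591 L = 17 + 591 \left(- \frac{531}{2}\right) = 17 - \frac{313821}{2} = - \frac{313787}{2}$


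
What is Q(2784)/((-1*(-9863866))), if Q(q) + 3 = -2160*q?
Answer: -6013443/9863866 ≈ -0.60964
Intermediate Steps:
Q(q) = -3 - 2160*q
Q(2784)/((-1*(-9863866))) = (-3 - 2160*2784)/((-1*(-9863866))) = (-3 - 6013440)/9863866 = -6013443*1/9863866 = -6013443/9863866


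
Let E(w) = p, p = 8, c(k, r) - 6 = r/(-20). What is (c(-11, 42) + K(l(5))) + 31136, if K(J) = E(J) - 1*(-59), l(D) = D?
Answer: 312069/10 ≈ 31207.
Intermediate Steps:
c(k, r) = 6 - r/20 (c(k, r) = 6 + r/(-20) = 6 + r*(-1/20) = 6 - r/20)
E(w) = 8
K(J) = 67 (K(J) = 8 - 1*(-59) = 8 + 59 = 67)
(c(-11, 42) + K(l(5))) + 31136 = ((6 - 1/20*42) + 67) + 31136 = ((6 - 21/10) + 67) + 31136 = (39/10 + 67) + 31136 = 709/10 + 31136 = 312069/10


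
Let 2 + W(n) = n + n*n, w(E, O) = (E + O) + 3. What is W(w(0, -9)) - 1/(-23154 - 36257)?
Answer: 1663509/59411 ≈ 28.000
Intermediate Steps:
w(E, O) = 3 + E + O
W(n) = -2 + n + n**2 (W(n) = -2 + (n + n*n) = -2 + (n + n**2) = -2 + n + n**2)
W(w(0, -9)) - 1/(-23154 - 36257) = (-2 + (3 + 0 - 9) + (3 + 0 - 9)**2) - 1/(-23154 - 36257) = (-2 - 6 + (-6)**2) - 1/(-59411) = (-2 - 6 + 36) - 1*(-1/59411) = 28 + 1/59411 = 1663509/59411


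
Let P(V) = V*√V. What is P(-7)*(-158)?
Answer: 1106*I*√7 ≈ 2926.2*I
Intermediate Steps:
P(V) = V^(3/2)
P(-7)*(-158) = (-7)^(3/2)*(-158) = -7*I*√7*(-158) = 1106*I*√7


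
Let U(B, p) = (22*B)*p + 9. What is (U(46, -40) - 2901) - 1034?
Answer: -44406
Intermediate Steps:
U(B, p) = 9 + 22*B*p (U(B, p) = 22*B*p + 9 = 9 + 22*B*p)
(U(46, -40) - 2901) - 1034 = ((9 + 22*46*(-40)) - 2901) - 1034 = ((9 - 40480) - 2901) - 1034 = (-40471 - 2901) - 1034 = -43372 - 1034 = -44406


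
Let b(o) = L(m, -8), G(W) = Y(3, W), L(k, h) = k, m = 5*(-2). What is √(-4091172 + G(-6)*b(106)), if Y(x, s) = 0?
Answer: 2*I*√1022793 ≈ 2022.7*I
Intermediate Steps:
m = -10
G(W) = 0
b(o) = -10
√(-4091172 + G(-6)*b(106)) = √(-4091172 + 0*(-10)) = √(-4091172 + 0) = √(-4091172) = 2*I*√1022793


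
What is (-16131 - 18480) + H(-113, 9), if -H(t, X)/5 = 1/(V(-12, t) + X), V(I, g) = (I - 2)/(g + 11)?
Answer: -16128981/466 ≈ -34612.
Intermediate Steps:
V(I, g) = (-2 + I)/(11 + g)
H(t, X) = -5/(X - 14/(11 + t)) (H(t, X) = -5/((-2 - 12)/(11 + t) + X) = -5/(-14/(11 + t) + X) = -5/(X - 14/(11 + t)))
(-16131 - 18480) + H(-113, 9) = (-16131 - 18480) + 5*(-11 - 1*(-113))/(-14 + 9*(11 - 113)) = -34611 + 5*(-11 + 113)/(-14 + 9*(-102)) = -34611 + 5*102/(-14 - 918) = -34611 + 5*102/(-932) = -34611 + 5*(-1/932)*102 = -34611 - 255/466 = -16128981/466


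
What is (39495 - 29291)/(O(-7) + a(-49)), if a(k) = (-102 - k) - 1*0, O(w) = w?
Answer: -2551/15 ≈ -170.07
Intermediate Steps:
a(k) = -102 - k (a(k) = (-102 - k) + 0 = -102 - k)
(39495 - 29291)/(O(-7) + a(-49)) = (39495 - 29291)/(-7 + (-102 - 1*(-49))) = 10204/(-7 + (-102 + 49)) = 10204/(-7 - 53) = 10204/(-60) = 10204*(-1/60) = -2551/15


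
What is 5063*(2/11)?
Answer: 10126/11 ≈ 920.54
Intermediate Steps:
5063*(2/11) = 10126/11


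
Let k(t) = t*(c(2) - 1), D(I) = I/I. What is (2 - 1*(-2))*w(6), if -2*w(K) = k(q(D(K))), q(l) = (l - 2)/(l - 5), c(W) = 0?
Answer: ½ ≈ 0.50000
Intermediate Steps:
D(I) = 1
q(l) = (-2 + l)/(-5 + l)
k(t) = -t (k(t) = t*(0 - 1) = t*(-1) = -t)
w(K) = ⅛ (w(K) = -(-1)*(-2 + 1)/(-5 + 1)/2 = -(-1)*-1/(-4)/2 = -(-1)*(-¼*(-1))/2 = -(-1)/(2*4) = -½*(-¼) = ⅛)
(2 - 1*(-2))*w(6) = (2 - 1*(-2))*(⅛) = (2 + 2)*(⅛) = 4*(⅛) = ½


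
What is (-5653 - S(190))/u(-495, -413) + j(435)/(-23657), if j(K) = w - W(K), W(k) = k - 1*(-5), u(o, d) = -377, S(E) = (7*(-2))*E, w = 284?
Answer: 70864213/8918689 ≈ 7.9456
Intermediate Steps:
S(E) = -14*E
W(k) = 5 + k (W(k) = k + 5 = 5 + k)
j(K) = 279 - K (j(K) = 284 - (5 + K) = 284 + (-5 - K) = 279 - K)
(-5653 - S(190))/u(-495, -413) + j(435)/(-23657) = (-5653 - (-14)*190)/(-377) + (279 - 1*435)/(-23657) = (-5653 - 1*(-2660))*(-1/377) + (279 - 435)*(-1/23657) = (-5653 + 2660)*(-1/377) - 156*(-1/23657) = -2993*(-1/377) + 156/23657 = 2993/377 + 156/23657 = 70864213/8918689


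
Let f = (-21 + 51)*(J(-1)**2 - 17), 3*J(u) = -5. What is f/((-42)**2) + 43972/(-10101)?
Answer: -2924156/636363 ≈ -4.5951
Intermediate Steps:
J(u) = -5/3 (J(u) = (1/3)*(-5) = -5/3)
f = -1280/3 (f = (-21 + 51)*((-5/3)**2 - 17) = 30*(25/9 - 17) = 30*(-128/9) = -1280/3 ≈ -426.67)
f/((-42)**2) + 43972/(-10101) = -1280/(3*((-42)**2)) + 43972/(-10101) = -1280/3/1764 + 43972*(-1/10101) = -1280/3*1/1764 - 43972/10101 = -320/1323 - 43972/10101 = -2924156/636363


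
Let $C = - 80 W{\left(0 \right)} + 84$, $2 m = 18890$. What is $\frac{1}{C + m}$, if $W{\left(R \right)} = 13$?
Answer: $\frac{1}{8489} \approx 0.0001178$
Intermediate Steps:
$m = 9445$ ($m = \frac{1}{2} \cdot 18890 = 9445$)
$C = -956$ ($C = \left(-80\right) 13 + 84 = -1040 + 84 = -956$)
$\frac{1}{C + m} = \frac{1}{-956 + 9445} = \frac{1}{8489}$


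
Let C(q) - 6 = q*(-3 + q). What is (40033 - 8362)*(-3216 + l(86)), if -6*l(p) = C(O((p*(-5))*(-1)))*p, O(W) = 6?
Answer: -112748760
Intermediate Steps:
C(q) = 6 + q*(-3 + q)
l(p) = -4*p (l(p) = -(6 + 6² - 3*6)*p/6 = -(6 + 36 - 18)*p/6 = -4*p)
(40033 - 8362)*(-3216 + l(86)) = (40033 - 8362)*(-3216 - 4*86) = 31671*(-3216 - 344) = 31671*(-3560) = -112748760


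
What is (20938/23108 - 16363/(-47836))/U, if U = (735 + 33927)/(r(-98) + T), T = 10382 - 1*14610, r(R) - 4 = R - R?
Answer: -60707080368/399116425111 ≈ -0.15210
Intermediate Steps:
r(R) = 4 (r(R) = 4 + (R - R) = 4 + 0 = 4)
T = -4228 (T = 10382 - 14610 = -4228)
U = -5777/704 (U = (735 + 33927)/(4 - 4228) = 34662/(-4224) = 34662*(-1/4224) = -5777/704 ≈ -8.2060)
(20938/23108 - 16363/(-47836))/U = (20938/23108 - 16363/(-47836))/(-5777/704) = (20938*(1/23108) - 16363*(-1/47836))*(-704/5777) = (10469/11554 + 16363/47836)*(-704/5777) = (344926593/276348572)*(-704/5777) = -60707080368/399116425111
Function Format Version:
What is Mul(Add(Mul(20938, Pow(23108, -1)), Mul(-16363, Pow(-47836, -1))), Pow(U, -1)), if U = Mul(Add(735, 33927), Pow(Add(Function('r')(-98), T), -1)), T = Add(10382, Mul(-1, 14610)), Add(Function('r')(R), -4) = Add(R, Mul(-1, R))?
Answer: Rational(-60707080368, 399116425111) ≈ -0.15210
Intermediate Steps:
Function('r')(R) = 4 (Function('r')(R) = Add(4, Add(R, Mul(-1, R))) = Add(4, 0) = 4)
T = -4228 (T = Add(10382, -14610) = -4228)
U = Rational(-5777, 704) (U = Mul(Add(735, 33927), Pow(Add(4, -4228), -1)) = Mul(34662, Pow(-4224, -1)) = Mul(34662, Rational(-1, 4224)) = Rational(-5777, 704) ≈ -8.2060)
Mul(Add(Mul(20938, Pow(23108, -1)), Mul(-16363, Pow(-47836, -1))), Pow(U, -1)) = Mul(Add(Mul(20938, Pow(23108, -1)), Mul(-16363, Pow(-47836, -1))), Pow(Rational(-5777, 704), -1)) = Mul(Add(Mul(20938, Rational(1, 23108)), Mul(-16363, Rational(-1, 47836))), Rational(-704, 5777)) = Mul(Add(Rational(10469, 11554), Rational(16363, 47836)), Rational(-704, 5777)) = Mul(Rational(344926593, 276348572), Rational(-704, 5777)) = Rational(-60707080368, 399116425111)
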